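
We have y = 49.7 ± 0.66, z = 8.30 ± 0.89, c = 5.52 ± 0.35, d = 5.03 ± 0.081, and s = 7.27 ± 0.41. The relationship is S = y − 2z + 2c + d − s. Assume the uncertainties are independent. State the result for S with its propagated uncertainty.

Absolute uncertainties add in quadrature for a linear combination:
  (δy)² = 0.436;  (2·δz)² = 3.17;  (2·δc)² = 0.490;  (δd)² = 0.00656;  (δs)² = 0.168
δS = √(4.27) = 2.07
S = 41.9.

41.9 ± 2.07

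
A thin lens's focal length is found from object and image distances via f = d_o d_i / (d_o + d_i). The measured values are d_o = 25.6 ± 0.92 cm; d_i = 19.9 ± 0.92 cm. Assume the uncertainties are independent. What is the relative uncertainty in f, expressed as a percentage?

∂f/∂d_o = (d_i/(d_o+d_i))² = 0.191;  ∂f/∂d_i = (d_o/(d_o+d_i))² = 0.317
δf = √((∂f/∂d_o · δd_o)² + (∂f/∂d_i · δd_i)²) = √(0.0310 + 0.0848) = 0.340 cm
f = 11.2 cm, so δf/f = 0.340/11.2 = 0.0304.

3.04%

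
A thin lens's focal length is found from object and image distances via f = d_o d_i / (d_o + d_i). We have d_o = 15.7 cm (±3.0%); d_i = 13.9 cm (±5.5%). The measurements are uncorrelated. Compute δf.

0.239 cm

∂f/∂d_o = (d_i/(d_o+d_i))² = 0.221;  ∂f/∂d_i = (d_o/(d_o+d_i))² = 0.281
δf = √((∂f/∂d_o · δd_o)² + (∂f/∂d_i · δd_i)²) = √(0.0108 + 0.0463) = 0.239 cm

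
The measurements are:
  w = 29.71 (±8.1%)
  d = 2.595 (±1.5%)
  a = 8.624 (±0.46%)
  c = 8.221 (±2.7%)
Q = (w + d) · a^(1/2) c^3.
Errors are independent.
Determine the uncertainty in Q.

Let u = w + d = 32.30. δu = √(δw² + δd²) = √(5.79 + 0.00152) = 2.41, so δu/u = 0.0745.
Q is then a monomial in u, a, c:
δQ/Q = √((δu/u)² + (½·δa/a)² + (3·δc/c)²) = √(0.00555 + 5.29e-06 + 0.00656) = 0.110
Q = 52710, so δQ = 0.110 × 52710 = 5800.

5800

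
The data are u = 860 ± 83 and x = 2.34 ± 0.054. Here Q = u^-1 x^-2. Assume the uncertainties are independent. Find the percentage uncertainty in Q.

10.7%

Products/powers → add relative errors in quadrature, weighted by exponent:
  (-1·δu/u)² = (-1×0.0965)² = 0.00931;  (-2·δx/x)² = (-2×0.0231)² = 0.00213
δQ/Q = √(0.0114) = 0.107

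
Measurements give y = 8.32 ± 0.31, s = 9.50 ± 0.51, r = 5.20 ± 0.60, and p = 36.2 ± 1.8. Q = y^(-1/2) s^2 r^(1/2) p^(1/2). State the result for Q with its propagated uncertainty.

Q is a product of powers, so relative uncertainties combine in quadrature:
  (−½·δy/y)² = (-0.5×0.0373)² = 0.000347;  (2·δs/s)² = (2×0.0537)² = 0.0115;  (½·δr/r)² = (0.5×0.115)² = 0.00333;  (½·δp/p)² = (0.5×0.0497)² = 0.000618
δQ/Q = √(0.0158) = 0.126
Q = 429, so δQ = 0.126 × 429 = 54.0.

429 ± 54.0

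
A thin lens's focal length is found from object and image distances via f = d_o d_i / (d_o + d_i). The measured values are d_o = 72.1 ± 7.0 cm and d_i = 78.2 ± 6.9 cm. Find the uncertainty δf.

2.47 cm

∂f/∂d_o = (d_i/(d_o+d_i))² = 0.271;  ∂f/∂d_i = (d_o/(d_o+d_i))² = 0.230
δf = √((∂f/∂d_o · δd_o)² + (∂f/∂d_i · δd_i)²) = √(3.59 + 2.52) = 2.47 cm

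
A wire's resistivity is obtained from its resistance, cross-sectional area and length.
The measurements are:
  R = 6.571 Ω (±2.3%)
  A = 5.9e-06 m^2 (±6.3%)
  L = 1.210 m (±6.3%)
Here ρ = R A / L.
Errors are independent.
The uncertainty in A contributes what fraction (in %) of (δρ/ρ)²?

46.9%

(δρ/ρ)² = (1·δR/R)² + (1·δA/A)² + (-1·δL/L)²
  R term: (1×0.0230)² = 0.000529
  A term: (1×0.0630)² = 0.00397
  L term: (-1×0.0630)² = 0.00397
Total = 0.00847. Share from A = 0.00397/0.00847 = 0.469.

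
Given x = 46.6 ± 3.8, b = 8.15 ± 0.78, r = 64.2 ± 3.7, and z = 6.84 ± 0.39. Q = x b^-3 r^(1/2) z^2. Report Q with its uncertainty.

32.3 ± 10.4

Each factor contributes (exponent × relative error)² to (δQ/Q)²:
  (1·δx/x)² = (1×0.0815)² = 0.00665;  (-3·δb/b)² = (-3×0.0957)² = 0.0824;  (½·δr/r)² = (0.5×0.0576)² = 0.000830;  (2·δz/z)² = (2×0.0570)² = 0.0130
δQ/Q = √(0.103) = 0.321
Q = 32.3, so δQ = 0.321 × 32.3 = 10.4.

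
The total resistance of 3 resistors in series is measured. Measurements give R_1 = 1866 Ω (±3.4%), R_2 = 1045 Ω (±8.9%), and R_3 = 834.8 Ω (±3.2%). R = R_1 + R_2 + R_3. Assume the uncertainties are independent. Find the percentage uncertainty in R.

For a sum/difference, combine absolute errors in quadrature:
  (δR_1)² = 4030;  (δR_2)² = 8650;  (δR_3)² = 714
δR = √(13400) = 116 Ω
R = 3746 Ω, so δR/R = 116/3746 = 0.0309.

3.09%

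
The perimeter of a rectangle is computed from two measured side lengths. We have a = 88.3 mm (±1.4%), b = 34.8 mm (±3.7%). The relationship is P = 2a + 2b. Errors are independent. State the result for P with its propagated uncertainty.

246 ± 3.57 mm

Sums and differences: (δP)² = Σ (cᵢ δxᵢ)².
  (2·δa)² = 6.11;  (2·δb)² = 6.63
δP = √(12.7) = 3.57 mm
P = 246 mm.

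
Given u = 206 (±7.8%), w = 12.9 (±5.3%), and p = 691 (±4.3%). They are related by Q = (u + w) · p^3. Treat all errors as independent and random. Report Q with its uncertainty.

(7.22 ± 1.07) × 10^10

Let h = u + w = 219. δh = √(δu² + δw²) = √(258 + 0.467) = 16.1, so δh/h = 0.0735.
Q is then a monomial in h, p:
δQ/Q = √((δh/h)² + (3·δp/p)²) = √(0.00540 + 0.0166) = 0.148
Q = 7.22e+10, so δQ = 0.148 × 7.22e+10 = 1.07e+10.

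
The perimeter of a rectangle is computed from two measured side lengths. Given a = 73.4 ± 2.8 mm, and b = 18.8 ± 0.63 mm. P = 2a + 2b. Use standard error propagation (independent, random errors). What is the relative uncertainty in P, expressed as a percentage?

Each term contributes (cᵢ δxᵢ)² to (δP)²:
  (2·δa)² = 31.4;  (2·δb)² = 1.59
δP = √(32.9) = 5.74 mm
P = 184 mm, so δP/P = 5.74/184 = 0.0311.

3.11%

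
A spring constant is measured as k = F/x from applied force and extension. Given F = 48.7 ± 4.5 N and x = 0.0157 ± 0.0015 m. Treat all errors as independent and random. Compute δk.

412 N/m

For a monomial k ∝ F, x^-1, fractional errors add in quadrature:
  (1·δF/F)² = (1×0.0924)² = 0.00854;  (-1·δx/x)² = (-1×0.0955)² = 0.00913
δk/k = √(0.0177) = 0.133
k = 3100 N/m, so δk = 0.133 × 3100 = 412 N/m.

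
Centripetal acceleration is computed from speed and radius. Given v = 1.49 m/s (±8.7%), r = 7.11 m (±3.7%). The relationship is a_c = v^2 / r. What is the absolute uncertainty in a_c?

Products/powers → add relative errors in quadrature, weighted by exponent:
  (2·δv/v)² = (2×0.0870)² = 0.0303;  (-1·δr/r)² = (-1×0.0370)² = 0.00137
δa_c/a_c = √(0.0316) = 0.178
a_c = 0.312 m/s^2, so δa_c = 0.178 × 0.312 = 0.0555 m/s^2.

0.0555 m/s^2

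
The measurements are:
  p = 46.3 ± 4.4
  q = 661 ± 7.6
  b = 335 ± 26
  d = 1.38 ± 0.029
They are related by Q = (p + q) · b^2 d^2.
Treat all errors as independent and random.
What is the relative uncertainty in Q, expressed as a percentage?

Let u = p + q = 707. δu = √(δp² + δq²) = √(19.4 + 57.8) = 8.78, so δu/u = 0.0124.
Q is then a monomial in u, b, d:
δQ/Q = √((δu/u)² + (2·δb/b)² + (2·δd/d)²) = √(0.000154 + 0.0241 + 0.00177) = 0.161

16.1%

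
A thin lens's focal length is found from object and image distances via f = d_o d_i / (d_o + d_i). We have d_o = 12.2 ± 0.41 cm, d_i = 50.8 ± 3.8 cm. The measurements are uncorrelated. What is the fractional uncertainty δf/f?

∂f/∂d_o = (d_i/(d_o+d_i))² = 0.650;  ∂f/∂d_i = (d_o/(d_o+d_i))² = 0.0375
δf = √((∂f/∂d_o · δd_o)² + (∂f/∂d_i · δd_i)²) = √(0.0711 + 0.0203) = 0.302 cm
f = 9.84 cm, so δf/f = 0.302/9.84 = 0.0307.

0.0307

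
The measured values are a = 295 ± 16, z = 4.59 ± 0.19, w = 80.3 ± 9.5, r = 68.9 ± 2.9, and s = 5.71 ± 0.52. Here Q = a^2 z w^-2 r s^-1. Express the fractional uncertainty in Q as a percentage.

28.2%

Q is a product of powers, so relative uncertainties combine in quadrature:
  (2·δa/a)² = (2×0.0542)² = 0.0118;  (1·δz/z)² = (1×0.0414)² = 0.00171;  (-2·δw/w)² = (-2×0.118)² = 0.0560;  (1·δr/r)² = (1×0.0421)² = 0.00177;  (-1·δs/s)² = (-1×0.0911)² = 0.00829
δQ/Q = √(0.0795) = 0.282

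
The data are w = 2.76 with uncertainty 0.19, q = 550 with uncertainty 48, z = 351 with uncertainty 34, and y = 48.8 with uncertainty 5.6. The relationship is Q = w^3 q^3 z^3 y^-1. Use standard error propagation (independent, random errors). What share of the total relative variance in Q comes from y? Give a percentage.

6.31%

(δQ/Q)² = (3·δw/w)² + (3·δq/q)² + (3·δz/z)² + (-1·δy/y)²
  w term: (3×0.0688)² = 0.0427
  q term: (3×0.0873)² = 0.0685
  z term: (3×0.0969)² = 0.0844
  y term: (-1×0.115)² = 0.0132
Total = 0.209. Share from y = 0.0132/0.209 = 0.0631.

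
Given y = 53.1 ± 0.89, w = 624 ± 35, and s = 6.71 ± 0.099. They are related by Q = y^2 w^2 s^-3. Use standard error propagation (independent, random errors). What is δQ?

4.55e+05

For a monomial Q ∝ y^2, w^2, s^-3, fractional errors add in quadrature:
  (2·δy/y)² = (2×0.0168)² = 0.00112;  (2·δw/w)² = (2×0.0561)² = 0.0126;  (-3·δs/s)² = (-3×0.0148)² = 0.00196
δQ/Q = √(0.0157) = 0.125
Q = 3.63e+06, so δQ = 0.125 × 3.63e+06 = 4.55e+05.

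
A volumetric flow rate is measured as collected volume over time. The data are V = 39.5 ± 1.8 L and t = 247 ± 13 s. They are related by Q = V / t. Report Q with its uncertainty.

Products/powers → add relative errors in quadrature, weighted by exponent:
  (1·δV/V)² = (1×0.0456)² = 0.00208;  (-1·δt/t)² = (-1×0.0526)² = 0.00277
δQ/Q = √(0.00485) = 0.0696
Q = 0.160 L/s, so δQ = 0.0696 × 0.160 = 0.0111 L/s.

0.160 ± 0.0111 L/s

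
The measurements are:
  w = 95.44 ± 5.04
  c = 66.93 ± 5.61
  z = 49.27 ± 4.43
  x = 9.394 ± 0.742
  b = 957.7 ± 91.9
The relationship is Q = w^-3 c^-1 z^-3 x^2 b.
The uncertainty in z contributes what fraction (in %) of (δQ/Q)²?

52.3%

(δQ/Q)² = (-3·δw/w)² + (-1·δc/c)² + (-3·δz/z)² + (2·δx/x)² + (1·δb/b)²
  w term: (-3×0.0528)² = 0.0251
  c term: (-1×0.0838)² = 0.00703
  z term: (-3×0.0899)² = 0.0728
  x term: (2×0.0790)² = 0.0250
  b term: (1×0.0960)² = 0.00921
Total = 0.139. Share from z = 0.0728/0.139 = 0.523.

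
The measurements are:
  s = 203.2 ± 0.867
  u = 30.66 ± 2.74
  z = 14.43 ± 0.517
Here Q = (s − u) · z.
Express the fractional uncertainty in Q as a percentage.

Let w = s − u = 172.5. δw = √(δs² + δu²) = √(0.752 + 7.51) = 2.87, so δw/w = 0.0167.
Q is then a monomial in w, z:
δQ/Q = √((δw/w)² + (1·δz/z)²) = √(0.000277 + 0.00128) = 0.0395

3.95%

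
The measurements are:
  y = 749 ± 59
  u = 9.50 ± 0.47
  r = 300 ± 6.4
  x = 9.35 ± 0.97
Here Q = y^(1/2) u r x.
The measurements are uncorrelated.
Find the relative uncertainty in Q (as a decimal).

0.123

Q is a product of powers, so relative uncertainties combine in quadrature:
  (½·δy/y)² = (0.5×0.0788)² = 0.00155;  (1·δu/u)² = (1×0.0495)² = 0.00245;  (1·δr/r)² = (1×0.0213)² = 0.000455;  (1·δx/x)² = (1×0.104)² = 0.0108
δQ/Q = √(0.0152) = 0.123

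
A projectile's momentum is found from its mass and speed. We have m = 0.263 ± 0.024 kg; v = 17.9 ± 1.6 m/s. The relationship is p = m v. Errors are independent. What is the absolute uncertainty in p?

0.601 kg·m/s

Since p is a product/quotient, work with relative uncertainties:
  (1·δm/m)² = (1×0.0913)² = 0.00833;  (1·δv/v)² = (1×0.0894)² = 0.00799
δp/p = √(0.0163) = 0.128
p = 4.71 kg·m/s, so δp = 0.128 × 4.71 = 0.601 kg·m/s.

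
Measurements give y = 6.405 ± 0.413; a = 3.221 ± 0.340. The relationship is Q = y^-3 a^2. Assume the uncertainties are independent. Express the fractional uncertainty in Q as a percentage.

Each factor contributes (exponent × relative error)² to (δQ/Q)²:
  (-3·δy/y)² = (-3×0.0645)² = 0.0374;  (2·δa/a)² = (2×0.106)² = 0.0446
δQ/Q = √(0.0820) = 0.286

28.6%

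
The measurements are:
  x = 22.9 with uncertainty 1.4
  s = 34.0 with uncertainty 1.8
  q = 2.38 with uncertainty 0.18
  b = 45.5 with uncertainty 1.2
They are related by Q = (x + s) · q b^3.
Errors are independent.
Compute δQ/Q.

Let u = x + s = 56.9. δu = √(δx² + δs²) = √(1.96 + 3.24) = 2.28, so δu/u = 0.0401.
Q is then a monomial in u, q, b:
δQ/Q = √((δu/u)² + (1·δq/q)² + (3·δb/b)²) = √(0.00161 + 0.00572 + 0.00626) = 0.117

0.117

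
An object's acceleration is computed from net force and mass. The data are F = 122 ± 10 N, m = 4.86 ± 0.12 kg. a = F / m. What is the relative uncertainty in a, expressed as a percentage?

8.56%

Relative error in a monomial: (δa/a)² = Σ (nᵢ · δxᵢ/xᵢ)².
  (1·δF/F)² = (1×0.0820)² = 0.00672;  (-1·δm/m)² = (-1×0.0247)² = 0.000610
δa/a = √(0.00733) = 0.0856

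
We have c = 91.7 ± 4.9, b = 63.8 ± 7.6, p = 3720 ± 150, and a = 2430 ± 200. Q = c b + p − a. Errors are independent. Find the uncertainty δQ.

Let w = c·b = 5850. δw/w = √((1·δc/c)² + (1·δb/b)²) = √(0.00286 + 0.0142) = 0.131, so δw = 764.
Q = w + p − a: δQ = √(δw² + δp² + δa²) = √(5.83e+05 + 22500 + 40000) = 804

804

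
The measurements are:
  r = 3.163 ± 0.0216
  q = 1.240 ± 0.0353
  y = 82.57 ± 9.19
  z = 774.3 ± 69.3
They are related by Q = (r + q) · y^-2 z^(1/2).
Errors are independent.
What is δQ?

Let u = r + q = 4.403. δu = √(δr² + δq²) = √(0.000467 + 0.00125) = 0.0414, so δu/u = 0.00940.
Q is then a monomial in u, y, z:
δQ/Q = √((δu/u)² + (-2·δy/y)² + (½·δz/z)²) = √(8.83e-05 + 0.0496 + 0.00200) = 0.227
Q = 0.01797, so δQ = 0.227 × 0.01797 = 0.00408.

0.00408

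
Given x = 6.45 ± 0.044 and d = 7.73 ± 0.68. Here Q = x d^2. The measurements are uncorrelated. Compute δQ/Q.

Q is a product of powers, so relative uncertainties combine in quadrature:
  (1·δx/x)² = (1×0.00682)² = 4.65e-05;  (2·δd/d)² = (2×0.0880)² = 0.0310
δQ/Q = √(0.0310) = 0.176

0.176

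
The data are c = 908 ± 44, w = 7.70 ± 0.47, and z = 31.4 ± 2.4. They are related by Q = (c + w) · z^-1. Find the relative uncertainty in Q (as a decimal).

Let u = c + w = 916. δu = √(δc² + δw²) = √(1940 + 0.221) = 44.0, so δu/u = 0.0481.
Q is then a monomial in u, z:
δQ/Q = √((δu/u)² + (-1·δz/z)²) = √(0.00231 + 0.00584) = 0.0903

0.0903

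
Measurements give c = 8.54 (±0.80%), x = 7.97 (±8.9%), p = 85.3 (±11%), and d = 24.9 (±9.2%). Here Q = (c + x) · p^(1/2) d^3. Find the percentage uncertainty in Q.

28.5%

Let u = c + x = 16.5. δu = √(δc² + δx²) = √(0.00467 + 0.503) = 0.713, so δu/u = 0.0432.
Q is then a monomial in u, p, d:
δQ/Q = √((δu/u)² + (½·δp/p)² + (3·δd/d)²) = √(0.00186 + 0.00302 + 0.0762) = 0.285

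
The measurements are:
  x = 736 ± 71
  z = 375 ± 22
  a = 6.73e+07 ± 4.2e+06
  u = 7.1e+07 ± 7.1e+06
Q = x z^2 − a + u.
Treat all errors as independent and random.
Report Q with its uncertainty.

(1.07 ± 0.178) × 10^8

Let p = x·z^2 = 1.04e+08. δp/p = √((1·δx/x)² + (2·δz/z)²) = √(0.00931 + 0.0138) = 0.152, so δp = 1.57e+07.
Q = p − a + u: δQ = √(δp² + δa² + δu²) = √(2.47e+14 + 1.76e+13 + 5.04e+13) = 1.78e+07
Q = 1.07e+08.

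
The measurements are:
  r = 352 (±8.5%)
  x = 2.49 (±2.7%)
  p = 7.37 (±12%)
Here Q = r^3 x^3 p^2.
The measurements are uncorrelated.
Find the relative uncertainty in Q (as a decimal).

Q is a product of powers, so relative uncertainties combine in quadrature:
  (3·δr/r)² = (3×0.0850)² = 0.0650;  (3·δx/x)² = (3×0.0270)² = 0.00656;  (2·δp/p)² = (2×0.120)² = 0.0576
δQ/Q = √(0.129) = 0.359

0.359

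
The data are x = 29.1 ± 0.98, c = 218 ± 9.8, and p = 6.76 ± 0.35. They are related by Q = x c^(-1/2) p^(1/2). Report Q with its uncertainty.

5.12 ± 0.246

Each factor contributes (exponent × relative error)² to (δQ/Q)²:
  (1·δx/x)² = (1×0.0337)² = 0.00113;  (−½·δc/c)² = (-0.5×0.0450)² = 0.000505;  (½·δp/p)² = (0.5×0.0518)² = 0.000670
δQ/Q = √(0.00231) = 0.0481
Q = 5.12, so δQ = 0.0481 × 5.12 = 0.246.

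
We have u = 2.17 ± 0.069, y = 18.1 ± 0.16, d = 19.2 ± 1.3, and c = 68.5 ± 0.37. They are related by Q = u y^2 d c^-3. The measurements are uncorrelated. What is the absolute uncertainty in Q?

Each factor contributes (exponent × relative error)² to (δQ/Q)²:
  (1·δu/u)² = (1×0.0318)² = 0.00101;  (2·δy/y)² = (2×0.00884)² = 0.000313;  (1·δd/d)² = (1×0.0677)² = 0.00458;  (-3·δc/c)² = (-3×0.00540)² = 0.000263
δQ/Q = √(0.00617) = 0.0786
Q = 0.0425, so δQ = 0.0786 × 0.0425 = 0.00334.

0.00334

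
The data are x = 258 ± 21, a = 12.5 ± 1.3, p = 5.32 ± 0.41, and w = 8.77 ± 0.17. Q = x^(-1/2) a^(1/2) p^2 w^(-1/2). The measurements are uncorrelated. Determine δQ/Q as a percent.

Each factor contributes (exponent × relative error)² to (δQ/Q)²:
  (−½·δx/x)² = (-0.5×0.0814)² = 0.00166;  (½·δa/a)² = (0.5×0.104)² = 0.00270;  (2·δp/p)² = (2×0.0771)² = 0.0238;  (−½·δw/w)² = (-0.5×0.0194)² = 9.39e-05
δQ/Q = √(0.0282) = 0.168

16.8%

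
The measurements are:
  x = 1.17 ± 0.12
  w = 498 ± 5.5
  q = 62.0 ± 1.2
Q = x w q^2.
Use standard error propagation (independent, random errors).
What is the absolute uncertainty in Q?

Relative error in a monomial: (δQ/Q)² = Σ (nᵢ · δxᵢ/xᵢ)².
  (1·δx/x)² = (1×0.103)² = 0.0105;  (1·δw/w)² = (1×0.0110)² = 0.000122;  (2·δq/q)² = (2×0.0194)² = 0.00150
δQ/Q = √(0.0121) = 0.110
Q = 2.24e+06, so δQ = 0.110 × 2.24e+06 = 2.47e+05.

2.47e+05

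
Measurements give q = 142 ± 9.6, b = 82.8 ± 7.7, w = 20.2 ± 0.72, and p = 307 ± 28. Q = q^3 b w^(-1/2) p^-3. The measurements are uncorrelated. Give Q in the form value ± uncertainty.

1.82 ± 0.644

Since Q is a product/quotient, work with relative uncertainties:
  (3·δq/q)² = (3×0.0676)² = 0.0411;  (1·δb/b)² = (1×0.0930)² = 0.00865;  (−½·δw/w)² = (-0.5×0.0356)² = 0.000318;  (-3·δp/p)² = (-3×0.0912)² = 0.0749
δQ/Q = √(0.125) = 0.354
Q = 1.82, so δQ = 0.354 × 1.82 = 0.644.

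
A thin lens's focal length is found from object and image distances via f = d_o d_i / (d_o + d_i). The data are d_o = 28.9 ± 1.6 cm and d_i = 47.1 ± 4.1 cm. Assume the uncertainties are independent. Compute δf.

0.854 cm

∂f/∂d_o = (d_i/(d_o+d_i))² = 0.384;  ∂f/∂d_i = (d_o/(d_o+d_i))² = 0.145
δf = √((∂f/∂d_o · δd_o)² + (∂f/∂d_i · δd_i)²) = √(0.378 + 0.351) = 0.854 cm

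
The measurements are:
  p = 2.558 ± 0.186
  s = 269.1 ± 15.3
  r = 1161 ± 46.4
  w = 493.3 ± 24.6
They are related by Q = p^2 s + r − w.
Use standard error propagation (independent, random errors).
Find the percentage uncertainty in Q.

Let h = p^2·s = 1761. δh/h = √((2·δp/p)² + (1·δs/s)²) = √(0.0211 + 0.00323) = 0.156, so δh = 275.
Q = h + r − w: δQ = √(δh² + δr² + δw²) = √(75600 + 2150 + 605) = 280
Q = 2429, so δQ/Q = 280/2429 = 0.115.

11.5%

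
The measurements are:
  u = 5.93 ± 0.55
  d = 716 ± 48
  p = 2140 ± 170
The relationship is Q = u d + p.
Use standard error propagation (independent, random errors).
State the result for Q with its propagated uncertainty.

Let w = u·d = 4250. δw/w = √((1·δu/u)² + (1·δd/d)²) = √(0.00860 + 0.00449) = 0.114, so δw = 486.
Q = w + p: δQ = √(δw² + δp²) = √(2.36e+05 + 28900) = 515
Q = 6390.

6390 ± 515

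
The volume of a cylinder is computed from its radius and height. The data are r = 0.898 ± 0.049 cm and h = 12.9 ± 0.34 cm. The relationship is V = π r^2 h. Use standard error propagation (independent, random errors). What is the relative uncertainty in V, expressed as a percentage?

11.2%

Relative error in a monomial: (δV/V)² = Σ (nᵢ · δxᵢ/xᵢ)².
  (2·δr/r)² = (2×0.0546)² = 0.0119;  (1·δh/h)² = (1×0.0264)² = 0.000695
δV/V = √(0.0126) = 0.112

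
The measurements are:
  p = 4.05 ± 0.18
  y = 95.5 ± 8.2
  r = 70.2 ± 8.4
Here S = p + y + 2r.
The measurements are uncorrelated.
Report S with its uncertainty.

240 ± 18.7

Each term contributes (cᵢ δxᵢ)² to (δS)²:
  (δp)² = 0.0324;  (δy)² = 67.2;  (2·δr)² = 282
δS = √(350) = 18.7
S = 240.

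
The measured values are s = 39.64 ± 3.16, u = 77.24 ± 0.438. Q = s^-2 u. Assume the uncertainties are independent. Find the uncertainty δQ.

For a monomial Q ∝ s^-2, u, fractional errors add in quadrature:
  (-2·δs/s)² = (-2×0.0797)² = 0.0254;  (1·δu/u)² = (1×0.00567)² = 3.22e-05
δQ/Q = √(0.0255) = 0.160
Q = 0.04916, so δQ = 0.160 × 0.04916 = 0.00784.

0.00784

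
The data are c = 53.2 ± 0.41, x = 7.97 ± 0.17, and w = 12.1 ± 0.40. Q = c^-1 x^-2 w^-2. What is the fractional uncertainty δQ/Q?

0.0791

Products/powers → add relative errors in quadrature, weighted by exponent:
  (-1·δc/c)² = (-1×0.00771)² = 5.94e-05;  (-2·δx/x)² = (-2×0.0213)² = 0.00182;  (-2·δw/w)² = (-2×0.0331)² = 0.00437
δQ/Q = √(0.00625) = 0.0791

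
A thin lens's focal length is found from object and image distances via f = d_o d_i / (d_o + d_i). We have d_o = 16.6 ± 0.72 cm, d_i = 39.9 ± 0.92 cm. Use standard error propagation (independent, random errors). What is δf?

0.368 cm

∂f/∂d_o = (d_i/(d_o+d_i))² = 0.499;  ∂f/∂d_i = (d_o/(d_o+d_i))² = 0.0863
δf = √((∂f/∂d_o · δd_o)² + (∂f/∂d_i · δd_i)²) = √(0.129 + 0.00631) = 0.368 cm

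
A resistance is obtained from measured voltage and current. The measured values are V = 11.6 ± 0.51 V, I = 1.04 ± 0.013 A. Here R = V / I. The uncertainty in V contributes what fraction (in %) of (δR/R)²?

92.5%

(δR/R)² = (1·δV/V)² + (-1·δI/I)²
  V term: (1×0.0440)² = 0.00193
  I term: (-1×0.0125)² = 0.000156
Total = 0.00209. Share from V = 0.00193/0.00209 = 0.925.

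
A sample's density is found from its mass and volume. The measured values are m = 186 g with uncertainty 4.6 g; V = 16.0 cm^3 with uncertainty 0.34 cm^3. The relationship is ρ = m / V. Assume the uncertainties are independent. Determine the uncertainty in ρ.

ρ is a product of powers, so relative uncertainties combine in quadrature:
  (1·δm/m)² = (1×0.0247)² = 0.000612;  (-1·δV/V)² = (-1×0.0213)² = 0.000452
δρ/ρ = √(0.00106) = 0.0326
ρ = 11.6 g/cm^3, so δρ = 0.0326 × 11.6 = 0.379 g/cm^3.

0.379 g/cm^3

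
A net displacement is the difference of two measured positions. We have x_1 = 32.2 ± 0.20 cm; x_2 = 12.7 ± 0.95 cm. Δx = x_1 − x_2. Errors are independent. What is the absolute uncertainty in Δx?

0.971 cm

For a sum/difference, combine absolute errors in quadrature:
  (δx_1)² = 0.0400;  (δx_2)² = 0.902
δΔx = √(0.943) = 0.971 cm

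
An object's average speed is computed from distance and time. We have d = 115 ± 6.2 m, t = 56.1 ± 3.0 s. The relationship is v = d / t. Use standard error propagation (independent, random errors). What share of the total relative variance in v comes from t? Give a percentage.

(δv/v)² = (1·δd/d)² + (-1·δt/t)²
  d term: (1×0.0539)² = 0.00291
  t term: (-1×0.0535)² = 0.00286
Total = 0.00577. Share from t = 0.00286/0.00577 = 0.496.

49.6%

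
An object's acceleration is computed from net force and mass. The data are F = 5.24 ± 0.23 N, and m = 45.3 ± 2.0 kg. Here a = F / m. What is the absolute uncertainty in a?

0.00720 m/s^2

Products/powers → add relative errors in quadrature, weighted by exponent:
  (1·δF/F)² = (1×0.0439)² = 0.00193;  (-1·δm/m)² = (-1×0.0442)² = 0.00195
δa/a = √(0.00388) = 0.0623
a = 0.116 m/s^2, so δa = 0.0623 × 0.116 = 0.00720 m/s^2.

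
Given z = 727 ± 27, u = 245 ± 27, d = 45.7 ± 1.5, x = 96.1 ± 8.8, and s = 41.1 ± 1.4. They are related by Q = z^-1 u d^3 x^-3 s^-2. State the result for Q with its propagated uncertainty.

(2.15 ± 0.690) × 10^-5

Relative error in a monomial: (δQ/Q)² = Σ (nᵢ · δxᵢ/xᵢ)².
  (-1·δz/z)² = (-1×0.0371)² = 0.00138;  (1·δu/u)² = (1×0.110)² = 0.0121;  (3·δd/d)² = (3×0.0328)² = 0.00970;  (-3·δx/x)² = (-3×0.0916)² = 0.0755;  (-2·δs/s)² = (-2×0.0341)² = 0.00464
δQ/Q = √(0.103) = 0.321
Q = 2.15e-05, so δQ = 0.321 × 2.15e-05 = 6.9e-06.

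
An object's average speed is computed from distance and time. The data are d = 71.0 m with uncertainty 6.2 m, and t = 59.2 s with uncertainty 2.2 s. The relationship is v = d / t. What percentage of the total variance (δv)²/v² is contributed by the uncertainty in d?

84.7%

(δv/v)² = (1·δd/d)² + (-1·δt/t)²
  d term: (1×0.0873)² = 0.00763
  t term: (-1×0.0372)² = 0.00138
Total = 0.00901. Share from d = 0.00763/0.00901 = 0.847.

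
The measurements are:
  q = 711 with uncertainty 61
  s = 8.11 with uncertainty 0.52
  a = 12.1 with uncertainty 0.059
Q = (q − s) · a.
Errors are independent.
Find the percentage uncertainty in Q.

8.69%

Let u = q − s = 703. δu = √(δq² + δs²) = √(3720 + 0.270) = 61.0, so δu/u = 0.0868.
Q is then a monomial in u, a:
δQ/Q = √((δu/u)² + (1·δa/a)²) = √(0.00753 + 2.38e-05) = 0.0869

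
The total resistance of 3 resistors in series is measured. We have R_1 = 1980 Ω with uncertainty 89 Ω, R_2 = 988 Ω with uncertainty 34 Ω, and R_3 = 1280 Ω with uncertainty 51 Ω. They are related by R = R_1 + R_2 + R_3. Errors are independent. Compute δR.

108 Ω

Each term contributes (cᵢ δxᵢ)² to (δR)²:
  (δR_1)² = 7920;  (δR_2)² = 1160;  (δR_3)² = 2600
δR = √(11700) = 108 Ω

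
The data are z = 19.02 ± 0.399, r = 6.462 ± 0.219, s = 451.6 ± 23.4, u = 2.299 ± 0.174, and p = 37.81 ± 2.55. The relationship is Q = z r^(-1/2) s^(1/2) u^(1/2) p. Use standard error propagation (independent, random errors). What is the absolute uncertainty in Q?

For a monomial Q ∝ z, r^(-1/2), s^(1/2), u^(1/2), p, fractional errors add in quadrature:
  (1·δz/z)² = (1×0.0210)² = 0.000440;  (−½·δr/r)² = (-0.5×0.0339)² = 0.000287;  (½·δs/s)² = (0.5×0.0518)² = 0.000671;  (½·δu/u)² = (0.5×0.0757)² = 0.00143;  (1·δp/p)² = (1×0.0674)² = 0.00455
δQ/Q = √(0.00738) = 0.0859
Q = 9115, so δQ = 0.0859 × 9115 = 783.

783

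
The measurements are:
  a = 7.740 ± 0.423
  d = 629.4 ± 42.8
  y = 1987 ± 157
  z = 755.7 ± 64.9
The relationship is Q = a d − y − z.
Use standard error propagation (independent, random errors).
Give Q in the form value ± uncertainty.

2129 ± 458

Let p = a·d = 4872. δp/p = √((1·δa/a)² + (1·δd/d)²) = √(0.00299 + 0.00462) = 0.0872, so δp = 425.
Q = p − y − z: δQ = √(δp² + δy² + δz²) = √(1.81e+05 + 24600 + 4210) = 458
Q = 2129.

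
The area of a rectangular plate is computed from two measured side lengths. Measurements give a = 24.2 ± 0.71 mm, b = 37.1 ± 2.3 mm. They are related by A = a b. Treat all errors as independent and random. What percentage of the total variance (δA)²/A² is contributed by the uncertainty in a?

(δA/A)² = (1·δa/a)² + (1·δb/b)²
  a term: (1×0.0293)² = 0.000861
  b term: (1×0.0620)² = 0.00384
Total = 0.00470. Share from a = 0.000861/0.00470 = 0.183.

18.3%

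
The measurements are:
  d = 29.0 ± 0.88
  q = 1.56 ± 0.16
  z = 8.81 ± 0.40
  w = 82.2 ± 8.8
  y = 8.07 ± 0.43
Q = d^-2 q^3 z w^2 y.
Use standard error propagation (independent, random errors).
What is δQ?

837

Each factor contributes (exponent × relative error)² to (δQ/Q)²:
  (-2·δd/d)² = (-2×0.0303)² = 0.00368;  (3·δq/q)² = (3×0.103)² = 0.0947;  (1·δz/z)² = (1×0.0454)² = 0.00206;  (2·δw/w)² = (2×0.107)² = 0.0458;  (1·δy/y)² = (1×0.0533)² = 0.00284
δQ/Q = √(0.149) = 0.386
Q = 2170, so δQ = 0.386 × 2170 = 837.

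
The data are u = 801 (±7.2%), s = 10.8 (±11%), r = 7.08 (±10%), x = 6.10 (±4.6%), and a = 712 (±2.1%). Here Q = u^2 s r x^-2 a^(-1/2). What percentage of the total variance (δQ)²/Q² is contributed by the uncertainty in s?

(δQ/Q)² = (2·δu/u)² + (1·δs/s)² + (1·δr/r)² + (-2·δx/x)² + (−½·δa/a)²
  u term: (2×0.0720)² = 0.0207
  s term: (1×0.110)² = 0.0121
  r term: (1×0.100)² = 0.0100
  x term: (-2×0.0460)² = 0.00846
  a term: (-0.5×0.0210)² = 0.000110
Total = 0.0514. Share from s = 0.0121/0.0514 = 0.235.

23.5%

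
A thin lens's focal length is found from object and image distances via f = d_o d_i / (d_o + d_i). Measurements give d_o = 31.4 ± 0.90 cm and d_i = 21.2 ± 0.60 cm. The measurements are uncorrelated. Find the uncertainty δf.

0.259 cm

∂f/∂d_o = (d_i/(d_o+d_i))² = 0.162;  ∂f/∂d_i = (d_o/(d_o+d_i))² = 0.356
δf = √((∂f/∂d_o · δd_o)² + (∂f/∂d_i · δd_i)²) = √(0.0214 + 0.0457) = 0.259 cm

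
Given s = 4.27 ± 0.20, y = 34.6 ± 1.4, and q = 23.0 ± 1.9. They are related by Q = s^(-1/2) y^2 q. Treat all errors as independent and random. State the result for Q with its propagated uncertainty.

13300 ± 1570

Each factor contributes (exponent × relative error)² to (δQ/Q)²:
  (−½·δs/s)² = (-0.5×0.0468)² = 0.000548;  (2·δy/y)² = (2×0.0405)² = 0.00655;  (1·δq/q)² = (1×0.0826)² = 0.00682
δQ/Q = √(0.0139) = 0.118
Q = 13300, so δQ = 0.118 × 13300 = 1570.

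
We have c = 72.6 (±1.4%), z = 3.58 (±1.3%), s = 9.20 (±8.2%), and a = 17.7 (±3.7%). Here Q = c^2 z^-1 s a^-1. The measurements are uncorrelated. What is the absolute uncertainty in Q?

72.8

Since Q is a product/quotient, work with relative uncertainties:
  (2·δc/c)² = (2×0.0140)² = 0.000784;  (-1·δz/z)² = (-1×0.0130)² = 0.000169;  (1·δs/s)² = (1×0.0820)² = 0.00672;  (-1·δa/a)² = (-1×0.0370)² = 0.00137
δQ/Q = √(0.00905) = 0.0951
Q = 765, so δQ = 0.0951 × 765 = 72.8.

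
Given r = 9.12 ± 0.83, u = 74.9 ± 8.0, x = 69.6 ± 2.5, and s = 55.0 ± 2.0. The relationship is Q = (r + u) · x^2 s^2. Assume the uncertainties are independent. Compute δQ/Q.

0.140

Let w = r + u = 84.0. δw = √(δr² + δu²) = √(0.689 + 64.0) = 8.04, so δw/w = 0.0957.
Q is then a monomial in w, x, s:
δQ/Q = √((δw/w)² + (2·δx/x)² + (2·δs/s)²) = √(0.00916 + 0.00516 + 0.00529) = 0.140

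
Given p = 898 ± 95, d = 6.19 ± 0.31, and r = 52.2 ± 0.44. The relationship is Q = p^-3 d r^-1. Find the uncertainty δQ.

Products/powers → add relative errors in quadrature, weighted by exponent:
  (-3·δp/p)² = (-3×0.106)² = 0.101;  (1·δd/d)² = (1×0.0501)² = 0.00251;  (-1·δr/r)² = (-1×0.00843)² = 7.11e-05
δQ/Q = √(0.103) = 0.321
Q = 1.64e-10, so δQ = 0.321 × 1.64e-10 = 5.26e-11.

5.26e-11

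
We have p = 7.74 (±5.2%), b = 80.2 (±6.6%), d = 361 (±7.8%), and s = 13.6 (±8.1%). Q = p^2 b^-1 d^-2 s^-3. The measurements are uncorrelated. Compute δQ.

7.15e-10

Each factor contributes (exponent × relative error)² to (δQ/Q)²:
  (2·δp/p)² = (2×0.0520)² = 0.0108;  (-1·δb/b)² = (-1×0.0660)² = 0.00436;  (-2·δd/d)² = (-2×0.0780)² = 0.0243;  (-3·δs/s)² = (-3×0.0810)² = 0.0590
δQ/Q = √(0.0986) = 0.314
Q = 2.28e-09, so δQ = 0.314 × 2.28e-09 = 7.15e-10.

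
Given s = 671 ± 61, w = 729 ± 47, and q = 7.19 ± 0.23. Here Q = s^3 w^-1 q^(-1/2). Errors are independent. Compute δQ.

Q is a product of powers, so relative uncertainties combine in quadrature:
  (3·δs/s)² = (3×0.0909)² = 0.0744;  (-1·δw/w)² = (-1×0.0645)² = 0.00416;  (−½·δq/q)² = (-0.5×0.0320)² = 0.000256
δQ/Q = √(0.0788) = 0.281
Q = 1.55e+05, so δQ = 0.281 × 1.55e+05 = 43400.

43400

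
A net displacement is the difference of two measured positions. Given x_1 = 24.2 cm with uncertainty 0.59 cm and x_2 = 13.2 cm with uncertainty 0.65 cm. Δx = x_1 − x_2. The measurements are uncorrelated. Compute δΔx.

0.878 cm

Δx is a linear combination, so absolute uncertainties add in quadrature:
  (δx_1)² = 0.348;  (δx_2)² = 0.423
δΔx = √(0.771) = 0.878 cm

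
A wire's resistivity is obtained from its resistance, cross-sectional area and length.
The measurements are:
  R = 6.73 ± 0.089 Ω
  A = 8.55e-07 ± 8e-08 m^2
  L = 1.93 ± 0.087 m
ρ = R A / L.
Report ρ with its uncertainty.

(2.98 ± 0.312) × 10^-6 Ω·m

ρ is a product of powers, so relative uncertainties combine in quadrature:
  (1·δR/R)² = (1×0.0132)² = 0.000175;  (1·δA/A)² = (1×0.0936)² = 0.00875;  (-1·δL/L)² = (-1×0.0451)² = 0.00203
δρ/ρ = √(0.0110) = 0.105
ρ = 2.98e-06 Ω·m, so δρ = 0.105 × 2.98e-06 = 3.12e-07 Ω·m.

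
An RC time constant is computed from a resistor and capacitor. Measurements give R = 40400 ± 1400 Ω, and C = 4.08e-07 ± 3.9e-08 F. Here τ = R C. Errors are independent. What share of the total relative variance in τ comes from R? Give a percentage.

11.6%

(δτ/τ)² = (1·δR/R)² + (1·δC/C)²
  R term: (1×0.0347)² = 0.00120
  C term: (1×0.0956)² = 0.00914
Total = 0.0103. Share from R = 0.00120/0.0103 = 0.116.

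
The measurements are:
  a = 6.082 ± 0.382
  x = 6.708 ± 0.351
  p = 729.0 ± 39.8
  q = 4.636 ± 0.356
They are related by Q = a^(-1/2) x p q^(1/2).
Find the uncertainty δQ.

Relative error in a monomial: (δQ/Q)² = Σ (nᵢ · δxᵢ/xᵢ)².
  (−½·δa/a)² = (-0.5×0.0628)² = 0.000986;  (1·δx/x)² = (1×0.0523)² = 0.00274;  (1·δp/p)² = (1×0.0546)² = 0.00298;  (½·δq/q)² = (0.5×0.0768)² = 0.00147
δQ/Q = √(0.00818) = 0.0904
Q = 4269, so δQ = 0.0904 × 4269 = 386.

386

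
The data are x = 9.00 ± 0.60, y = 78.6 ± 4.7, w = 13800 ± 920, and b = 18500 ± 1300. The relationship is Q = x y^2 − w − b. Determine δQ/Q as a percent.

33.4%

Let p = x·y^2 = 55600. δp/p = √((1·δx/x)² + (2·δy/y)²) = √(0.00444 + 0.0143) = 0.137, so δp = 7610.
Q = p − w − b: δQ = √(δp² + δw² + δb²) = √(5.8e+07 + 8.46e+05 + 1.69e+06) = 7780
Q = 23300, so δQ/Q = 7780/23300 = 0.334.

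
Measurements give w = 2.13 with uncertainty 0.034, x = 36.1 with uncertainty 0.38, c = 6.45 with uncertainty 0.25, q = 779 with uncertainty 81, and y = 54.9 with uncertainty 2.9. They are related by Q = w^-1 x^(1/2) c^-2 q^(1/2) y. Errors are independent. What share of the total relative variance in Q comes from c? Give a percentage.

(δQ/Q)² = (-1·δw/w)² + (½·δx/x)² + (-2·δc/c)² + (½·δq/q)² + (1·δy/y)²
  w term: (-1×0.0160)² = 0.000255
  x term: (0.5×0.0105)² = 2.77e-05
  c term: (-2×0.0388)² = 0.00601
  q term: (0.5×0.104)² = 0.00270
  y term: (1×0.0528)² = 0.00279
Total = 0.0118. Share from c = 0.00601/0.0118 = 0.510.

51.0%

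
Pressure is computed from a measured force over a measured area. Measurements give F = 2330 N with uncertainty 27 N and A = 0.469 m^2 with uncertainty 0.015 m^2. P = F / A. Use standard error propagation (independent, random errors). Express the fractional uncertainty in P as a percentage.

3.40%

Products/powers → add relative errors in quadrature, weighted by exponent:
  (1·δF/F)² = (1×0.0116)² = 0.000134;  (-1·δA/A)² = (-1×0.0320)² = 0.00102
δP/P = √(0.00116) = 0.0340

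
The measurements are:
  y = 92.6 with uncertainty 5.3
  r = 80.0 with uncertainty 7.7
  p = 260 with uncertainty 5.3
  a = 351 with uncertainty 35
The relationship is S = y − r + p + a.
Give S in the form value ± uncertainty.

624 ± 36.6

S is a linear combination, so absolute uncertainties add in quadrature:
  (δy)² = 28.1;  (δr)² = 59.3;  (δp)² = 28.1;  (δa)² = 1220
δS = √(1340) = 36.6
S = 624.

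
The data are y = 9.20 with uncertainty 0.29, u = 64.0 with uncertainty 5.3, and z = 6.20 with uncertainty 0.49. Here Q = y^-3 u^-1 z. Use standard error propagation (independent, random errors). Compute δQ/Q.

Q is a product of powers, so relative uncertainties combine in quadrature:
  (-3·δy/y)² = (-3×0.0315)² = 0.00894;  (-1·δu/u)² = (-1×0.0828)² = 0.00686;  (1·δz/z)² = (1×0.0790)² = 0.00625
δQ/Q = √(0.0220) = 0.148

0.148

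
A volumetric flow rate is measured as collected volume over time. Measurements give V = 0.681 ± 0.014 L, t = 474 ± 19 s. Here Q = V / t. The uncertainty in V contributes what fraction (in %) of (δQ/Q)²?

(δQ/Q)² = (1·δV/V)² + (-1·δt/t)²
  V term: (1×0.0206)² = 0.000423
  t term: (-1×0.0401)² = 0.00161
Total = 0.00203. Share from V = 0.000423/0.00203 = 0.208.

20.8%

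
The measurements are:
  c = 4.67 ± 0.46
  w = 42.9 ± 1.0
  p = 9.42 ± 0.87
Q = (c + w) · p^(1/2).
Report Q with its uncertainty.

Let u = c + w = 47.6. δu = √(δc² + δw²) = √(0.212 + 1.00) = 1.10, so δu/u = 0.0231.
Q is then a monomial in u, p:
δQ/Q = √((δu/u)² + (½·δp/p)²) = √(0.000535 + 0.00213) = 0.0517
Q = 146, so δQ = 0.0517 × 146 = 7.54.

146 ± 7.54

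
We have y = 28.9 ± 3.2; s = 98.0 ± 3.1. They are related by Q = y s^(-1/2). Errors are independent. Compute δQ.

Products/powers → add relative errors in quadrature, weighted by exponent:
  (1·δy/y)² = (1×0.111)² = 0.0123;  (−½·δs/s)² = (-0.5×0.0316)² = 0.000250
δQ/Q = √(0.0125) = 0.112
Q = 2.92, so δQ = 0.112 × 2.92 = 0.327.

0.327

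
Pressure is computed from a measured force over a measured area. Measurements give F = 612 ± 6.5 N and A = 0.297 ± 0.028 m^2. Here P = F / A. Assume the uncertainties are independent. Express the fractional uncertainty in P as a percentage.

For a monomial P ∝ F, A^-1, fractional errors add in quadrature:
  (1·δF/F)² = (1×0.0106)² = 0.000113;  (-1·δA/A)² = (-1×0.0943)² = 0.00889
δP/P = √(0.00900) = 0.0949

9.49%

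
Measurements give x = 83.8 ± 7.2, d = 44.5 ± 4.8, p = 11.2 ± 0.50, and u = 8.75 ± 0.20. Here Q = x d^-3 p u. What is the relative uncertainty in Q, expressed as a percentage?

For a monomial Q ∝ x, d^-3, p, u, fractional errors add in quadrature:
  (1·δx/x)² = (1×0.0859)² = 0.00738;  (-3·δd/d)² = (-3×0.108)² = 0.105;  (1·δp/p)² = (1×0.0446)² = 0.00199;  (1·δu/u)² = (1×0.0229)² = 0.000522
δQ/Q = √(0.115) = 0.339

33.9%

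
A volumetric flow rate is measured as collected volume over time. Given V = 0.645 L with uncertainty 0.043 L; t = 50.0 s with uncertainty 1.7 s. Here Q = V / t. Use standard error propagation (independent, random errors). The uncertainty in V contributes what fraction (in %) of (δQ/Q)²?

79.4%

(δQ/Q)² = (1·δV/V)² + (-1·δt/t)²
  V term: (1×0.0667)² = 0.00444
  t term: (-1×0.0340)² = 0.00116
Total = 0.00560. Share from V = 0.00444/0.00560 = 0.794.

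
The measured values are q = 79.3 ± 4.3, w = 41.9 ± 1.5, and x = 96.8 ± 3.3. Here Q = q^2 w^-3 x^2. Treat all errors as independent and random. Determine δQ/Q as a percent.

Relative error in a monomial: (δQ/Q)² = Σ (nᵢ · δxᵢ/xᵢ)².
  (2·δq/q)² = (2×0.0542)² = 0.0118;  (-3·δw/w)² = (-3×0.0358)² = 0.0115;  (2·δx/x)² = (2×0.0341)² = 0.00465
δQ/Q = √(0.0279) = 0.167

16.7%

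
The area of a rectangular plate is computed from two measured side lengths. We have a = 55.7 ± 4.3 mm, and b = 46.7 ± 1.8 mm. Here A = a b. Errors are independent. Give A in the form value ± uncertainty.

Each factor contributes (exponent × relative error)² to (δA/A)²:
  (1·δa/a)² = (1×0.0772)² = 0.00596;  (1·δb/b)² = (1×0.0385)² = 0.00149
δA/A = √(0.00745) = 0.0863
A = 2600 mm^2, so δA = 0.0863 × 2600 = 224 mm^2.

2600 ± 224 mm^2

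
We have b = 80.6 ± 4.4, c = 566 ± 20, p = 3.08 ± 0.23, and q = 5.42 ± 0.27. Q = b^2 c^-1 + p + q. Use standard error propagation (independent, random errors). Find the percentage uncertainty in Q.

6.83%

Let w = b^2·c^-1 = 11.5. δw/w = √((2·δb/b)² + (-1·δc/c)²) = √(0.0119 + 0.00125) = 0.115, so δw = 1.32.
Q = w + p + q: δQ = √(δw² + δp² + δq²) = √(1.73 + 0.0529 + 0.0729) = 1.36
Q = 20.0, so δQ/Q = 1.36/20.0 = 0.0683.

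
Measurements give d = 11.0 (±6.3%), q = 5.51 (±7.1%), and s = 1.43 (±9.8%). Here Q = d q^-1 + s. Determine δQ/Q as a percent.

Let p = d·q^-1 = 2.00. δp/p = √((1·δd/d)² + (-1·δq/q)²) = √(0.00397 + 0.00504) = 0.0949, so δp = 0.189.
Q = p + s: δQ = √(δp² + δs²) = √(0.0359 + 0.0196) = 0.236
Q = 3.43, so δQ/Q = 0.236/3.43 = 0.0688.

6.88%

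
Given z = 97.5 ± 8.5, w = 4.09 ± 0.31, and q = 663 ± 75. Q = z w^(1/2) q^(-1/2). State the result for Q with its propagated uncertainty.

Q is a product of powers, so relative uncertainties combine in quadrature:
  (1·δz/z)² = (1×0.0872)² = 0.00760;  (½·δw/w)² = (0.5×0.0758)² = 0.00144;  (−½·δq/q)² = (-0.5×0.113)² = 0.00320
δQ/Q = √(0.0122) = 0.111
Q = 7.66, so δQ = 0.111 × 7.66 = 0.847.

7.66 ± 0.847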